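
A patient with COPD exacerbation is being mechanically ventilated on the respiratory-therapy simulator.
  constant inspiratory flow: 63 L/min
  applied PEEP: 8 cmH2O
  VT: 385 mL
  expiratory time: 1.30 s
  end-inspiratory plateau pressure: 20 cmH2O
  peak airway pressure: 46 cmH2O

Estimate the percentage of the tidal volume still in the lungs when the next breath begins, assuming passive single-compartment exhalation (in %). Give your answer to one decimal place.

19.5

Flow: 63 L/min ÷ 60 = 1.05 L/s.
R = (PIP − Pplat)/V̇ = (46 − 20) / 1.05 = 26.0/1.05 = 24.762 cmH2O·s/L.
C = Vt/(Pplat − PEEP) = 385.0 / (20 − 8) = 385.0/12.0 = 32.083 mL/cmH2O.
τ = R × C = 24.762 × 0.03208 L/cmH2O = 0.7944 s.
Fraction remaining at end-expiration = e^(−Te/τ) = e^(−1.30/0.7944) = 0.1947 → 19.47%.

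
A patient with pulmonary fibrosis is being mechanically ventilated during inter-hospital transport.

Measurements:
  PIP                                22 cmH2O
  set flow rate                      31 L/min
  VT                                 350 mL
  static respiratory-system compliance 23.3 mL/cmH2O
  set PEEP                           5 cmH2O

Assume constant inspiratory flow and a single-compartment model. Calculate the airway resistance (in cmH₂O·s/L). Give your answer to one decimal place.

3.8

Flow: 31 L/min ÷ 60 = 0.5167 L/s.
Equation of motion (constant flow): PIP = Vt/C + R·V̇ + PEEP.
R·V̇ = PIP − Vt/C − PEEP = 22 − 350/23.3 − 5 = 22 − 15.021 − 5 = 1.979 cmH2O.
R = 1.979 / 0.5167 = 3.83 cmH2O·s/L.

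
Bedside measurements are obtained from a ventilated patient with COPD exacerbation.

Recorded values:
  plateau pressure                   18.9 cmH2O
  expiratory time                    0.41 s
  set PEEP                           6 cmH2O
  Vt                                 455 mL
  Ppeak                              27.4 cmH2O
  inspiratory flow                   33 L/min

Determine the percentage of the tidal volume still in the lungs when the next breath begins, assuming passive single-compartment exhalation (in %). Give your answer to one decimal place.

Flow: 33 L/min ÷ 60 = 0.55 L/s.
R = (PIP − Pplat)/V̇ = (27.4 − 18.9) / 0.55 = 8.5/0.55 = 15.455 cmH2O·s/L.
C = Vt/(Pplat − PEEP) = 455.0 / (18.9 − 6) = 455.0/12.9 = 35.271 mL/cmH2O.
τ = R × C = 15.455 × 0.03527 L/cmH2O = 0.5451 s.
Fraction remaining at end-expiration = e^(−Te/τ) = e^(−0.41/0.5451) = 0.4713 → 47.13%.

47.1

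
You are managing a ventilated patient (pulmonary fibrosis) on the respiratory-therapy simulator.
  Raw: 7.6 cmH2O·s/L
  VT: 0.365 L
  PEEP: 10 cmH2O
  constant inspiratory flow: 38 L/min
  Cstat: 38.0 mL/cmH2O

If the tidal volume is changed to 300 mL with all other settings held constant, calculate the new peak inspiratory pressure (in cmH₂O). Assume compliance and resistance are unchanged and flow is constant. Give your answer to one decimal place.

22.7

Flow: 38 L/min ÷ 60 = 0.6333 L/s.
PIP = Vt/C + R·V̇ + PEEP (constant-flow equation of motion).
Only the elastic term changes: ΔPIP = ΔVt / C = (300 − 365) / 38.0 = -1.711 cmH2O.
Original PIP = 365/38.0 + 7.6×0.6333 + 10 = 24.418 cmH2O; new PIP = 24.418 + (-1.711) = 22.707 cmH2O.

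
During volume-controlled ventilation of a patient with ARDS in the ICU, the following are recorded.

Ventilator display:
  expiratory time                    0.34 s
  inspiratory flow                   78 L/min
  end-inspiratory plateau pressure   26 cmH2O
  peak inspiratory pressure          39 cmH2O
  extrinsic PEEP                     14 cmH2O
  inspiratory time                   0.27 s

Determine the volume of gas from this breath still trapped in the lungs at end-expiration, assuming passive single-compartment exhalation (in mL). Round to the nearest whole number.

110

Flow: 78 L/min ÷ 60 = 1.3 L/s.
Vt = flow × Ti = 1.3 L/s × 0.27 s × 1000 mL/L = 351.0 mL.
R = (PIP − Pplat)/V̇ = (39 − 26) / 1.3 = 13.0/1.3 = 10.0 cmH2O·s/L.
C = Vt/(Pplat − PEEP) = 351.0 / (26 − 14) = 351.0/12.0 = 29.25 mL/cmH2O.
τ = R × C = 10.0 × 0.02925 L/cmH2O = 0.2925 s.
Fraction remaining = e^(−Te/τ) = e^(−0.34/0.2925) = 0.3127.
Trapped volume = 351.0 × 0.3127 = 109.76 mL.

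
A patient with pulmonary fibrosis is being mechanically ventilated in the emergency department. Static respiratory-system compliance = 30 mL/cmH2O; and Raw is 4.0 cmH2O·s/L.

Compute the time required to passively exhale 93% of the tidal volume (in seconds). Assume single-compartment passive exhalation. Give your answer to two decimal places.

0.32

τ = R × C = 4.0 × 30 mL/cmH2O = 4.0 × 0.030 L/cmH2O = 0.12 s.
Exhaled fraction f = 1 − e^(−t/τ) → t = −τ·ln(1 − f) = −0.12·ln(0.07) = 0.3191 s.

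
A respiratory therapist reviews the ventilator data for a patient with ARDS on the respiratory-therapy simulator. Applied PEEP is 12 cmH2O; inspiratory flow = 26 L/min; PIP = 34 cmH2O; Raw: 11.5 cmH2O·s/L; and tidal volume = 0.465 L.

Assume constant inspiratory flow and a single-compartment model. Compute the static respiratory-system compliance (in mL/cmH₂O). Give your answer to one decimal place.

27.3

Flow: 26 L/min ÷ 60 = 0.4333 L/s.
Equation of motion (constant flow): PIP = Vt/C + R·V̇ + PEEP.
Vt/C = PIP − R·V̇ − PEEP = 34 − 11.5×0.4333 − 12 = 34 − 4.983 − 12 = 17.017 cmH2O.
C = Vt / 17.017 = 465 / 17.017 = 27.326 mL/cmH2O.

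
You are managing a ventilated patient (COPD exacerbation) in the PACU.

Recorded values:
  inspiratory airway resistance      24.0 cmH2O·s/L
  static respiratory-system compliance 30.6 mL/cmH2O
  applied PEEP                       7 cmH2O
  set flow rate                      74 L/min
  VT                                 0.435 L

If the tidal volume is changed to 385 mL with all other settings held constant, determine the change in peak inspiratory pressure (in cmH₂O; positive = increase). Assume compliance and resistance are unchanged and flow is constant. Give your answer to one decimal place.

-1.6

PIP = Vt/C + R·V̇ + PEEP (constant-flow equation of motion).
Only the elastic term changes: ΔPIP = ΔVt / C = (385 − 435) / 30.6 = -1.634 cmH2O.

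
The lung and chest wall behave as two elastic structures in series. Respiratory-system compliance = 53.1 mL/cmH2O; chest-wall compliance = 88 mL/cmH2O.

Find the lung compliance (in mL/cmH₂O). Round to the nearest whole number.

134

1/CL = 1/Crs − 1/Ccw.
1/CL = 1/53.1 − 1/88 = 0.007469.
CL = 133.89 mL/cmH2O.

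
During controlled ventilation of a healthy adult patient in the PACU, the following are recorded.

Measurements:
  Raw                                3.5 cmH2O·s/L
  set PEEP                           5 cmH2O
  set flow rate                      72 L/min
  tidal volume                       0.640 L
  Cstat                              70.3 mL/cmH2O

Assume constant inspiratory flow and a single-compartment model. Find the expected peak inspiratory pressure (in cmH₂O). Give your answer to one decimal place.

18.3

Flow: 72 L/min ÷ 60 = 1.2 L/s.
Equation of motion (constant flow): PIP = Vt/C + R·V̇ + PEEP.
PIP = 640/70.3 + 3.5×1.2 + 5 = 9.104 + 4.2 + 5 = 18.304 cmH2O.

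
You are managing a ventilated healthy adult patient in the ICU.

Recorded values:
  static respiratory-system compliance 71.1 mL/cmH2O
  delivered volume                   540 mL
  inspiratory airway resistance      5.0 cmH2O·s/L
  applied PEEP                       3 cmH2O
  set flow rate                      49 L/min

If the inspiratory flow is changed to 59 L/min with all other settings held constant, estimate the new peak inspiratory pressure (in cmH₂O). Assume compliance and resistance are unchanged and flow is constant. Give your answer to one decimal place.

Flow: 49 L/min ÷ 60 = 0.8167 L/s.
New flow: 59 L/min ÷ 60 = 0.9833 L/s.
PIP = Vt/C + R·V̇ + PEEP (constant-flow equation of motion).
Only the resistive term changes: ΔPIP = R × ΔV̇ = 5.0 × (0.9833 − 0.8167) = 5.0 × 0.1666 = 0.833 cmH2O.
Original PIP = 540/71.1 + 5.0×0.8167 + 3 = 14.678 cmH2O; new PIP = 14.678 + (0.833) = 15.511 cmH2O.

15.5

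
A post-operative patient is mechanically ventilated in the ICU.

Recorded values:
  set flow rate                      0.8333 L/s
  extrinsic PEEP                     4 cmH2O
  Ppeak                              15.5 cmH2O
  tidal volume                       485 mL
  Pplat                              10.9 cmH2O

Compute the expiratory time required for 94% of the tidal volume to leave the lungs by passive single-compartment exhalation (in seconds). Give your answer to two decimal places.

R = (PIP − Pplat)/V̇ = (15.5 − 10.9) / 0.8333 = 4.6/0.8333 = 5.52 cmH2O·s/L.
C = Vt/(Pplat − PEEP) = 485.0 / (10.9 − 4) = 485.0/6.9 = 70.29 mL/cmH2O.
τ = R × C = 5.52 × 0.07029 L/cmH2O = 0.388 s.
t = −τ·ln(1 − 0.94) = −0.388·ln(0.06) = 1.092 s.

1.09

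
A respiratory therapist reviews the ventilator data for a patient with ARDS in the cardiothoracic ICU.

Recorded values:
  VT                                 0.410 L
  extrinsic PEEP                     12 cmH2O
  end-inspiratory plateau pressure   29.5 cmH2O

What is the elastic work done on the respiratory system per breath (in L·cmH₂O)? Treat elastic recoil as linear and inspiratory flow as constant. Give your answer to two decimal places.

3.59

Elastic work ≈ ½ × (Pplat − PEEP) × Vt = 0.5 × (29.5 − 12) × 0.410 L = 0.5 × 17.5 × 0.410 = 3.588 L·cmH2O.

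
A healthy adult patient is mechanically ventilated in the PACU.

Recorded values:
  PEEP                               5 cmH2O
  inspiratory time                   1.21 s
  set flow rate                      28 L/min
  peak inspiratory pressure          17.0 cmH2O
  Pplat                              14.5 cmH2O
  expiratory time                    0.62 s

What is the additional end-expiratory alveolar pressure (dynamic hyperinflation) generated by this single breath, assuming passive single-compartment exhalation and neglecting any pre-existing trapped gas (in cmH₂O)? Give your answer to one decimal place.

1.4

Flow: 28 L/min ÷ 60 = 0.4667 L/s.
Vt = flow × Ti = 0.4667 L/s × 1.21 s × 1000 mL/L = 564.71 mL.
R = (PIP − Pplat)/V̇ = (17.0 − 14.5) / 0.4667 = 2.5/0.4667 = 5.357 cmH2O·s/L.
C = Vt/(Pplat − PEEP) = 564.71 / (14.5 − 5) = 564.71/9.5 = 59.443 mL/cmH2O.
τ = R × C = 5.357 × 0.05944 L/cmH2O = 0.3184 s.
Fraction remaining = e^(−Te/τ) = e^(−0.62/0.3184) = 0.1427; trapped volume = 564.71 × 0.1427 = 80.584 mL.
Additional alveolar pressure from trapping ≈ V_trapped / C = 80.584 / 59.443 = 1.356 cmH2O.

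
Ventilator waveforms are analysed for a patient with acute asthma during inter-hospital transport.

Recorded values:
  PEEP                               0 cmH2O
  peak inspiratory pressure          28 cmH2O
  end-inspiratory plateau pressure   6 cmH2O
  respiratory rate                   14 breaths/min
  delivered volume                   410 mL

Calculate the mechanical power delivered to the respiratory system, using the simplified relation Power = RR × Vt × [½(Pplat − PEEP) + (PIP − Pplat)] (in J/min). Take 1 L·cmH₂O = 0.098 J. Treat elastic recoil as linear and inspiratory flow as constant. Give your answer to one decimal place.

14.1

Per-breath work = Vt × [½(Pplat−PEEP) + (PIP−Pplat)] = 0.410 × [0.5×6.0 + 22.0] = 0.410 × 25.0 = 10.25 L·cmH2O.
Power = 14 × 10.25 = 143.5 L·cmH2O/min.
× 0.098 J/(L·cmH2O) → 14.063 J/min.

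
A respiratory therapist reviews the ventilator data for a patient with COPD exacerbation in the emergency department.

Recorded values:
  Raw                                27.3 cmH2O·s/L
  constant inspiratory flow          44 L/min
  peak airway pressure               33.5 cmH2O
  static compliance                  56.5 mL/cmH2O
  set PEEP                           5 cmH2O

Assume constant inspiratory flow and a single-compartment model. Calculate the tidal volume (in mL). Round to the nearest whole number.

479

Flow: 44 L/min ÷ 60 = 0.7333 L/s.
Equation of motion (constant flow): PIP = Vt/C + R·V̇ + PEEP.
Vt/C = PIP − R·V̇ − PEEP = 33.5 − 20.019 − 5 = 8.481 cmH2O.
Vt = C × 8.481 = 56.5 × 8.481 = 479.18 mL.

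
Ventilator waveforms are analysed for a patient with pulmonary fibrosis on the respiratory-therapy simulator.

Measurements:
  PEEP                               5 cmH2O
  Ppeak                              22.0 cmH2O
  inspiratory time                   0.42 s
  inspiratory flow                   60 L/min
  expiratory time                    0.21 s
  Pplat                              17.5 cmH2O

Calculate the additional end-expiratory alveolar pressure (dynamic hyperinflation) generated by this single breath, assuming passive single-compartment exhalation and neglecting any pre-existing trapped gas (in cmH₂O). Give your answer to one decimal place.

3.1

Flow: 60 L/min ÷ 60 = 1 L/s.
Vt = flow × Ti = 1 L/s × 0.42 s × 1000 mL/L = 420.0 mL.
R = (PIP − Pplat)/V̇ = (22.0 − 17.5) / 1 = 4.5/1 = 4.5 cmH2O·s/L.
C = Vt/(Pplat − PEEP) = 420.0 / (17.5 − 5) = 420.0/12.5 = 33.6 mL/cmH2O.
τ = R × C = 4.5 × 0.0336 L/cmH2O = 0.1512 s.
Fraction remaining = e^(−Te/τ) = e^(−0.21/0.1512) = 0.2494; trapped volume = 420.0 × 0.2494 = 104.75 mL.
Additional alveolar pressure from trapping ≈ V_trapped / C = 104.75 / 33.6 = 3.118 cmH2O.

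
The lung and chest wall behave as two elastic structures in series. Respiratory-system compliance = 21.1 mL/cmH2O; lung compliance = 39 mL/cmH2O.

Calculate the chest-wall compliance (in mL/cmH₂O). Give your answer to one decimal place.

1/Ccw = 1/Crs − 1/CL.
1/Ccw = 1/21.1 − 1/39 = 0.02175.
Ccw = 45.977 mL/cmH2O.

46.0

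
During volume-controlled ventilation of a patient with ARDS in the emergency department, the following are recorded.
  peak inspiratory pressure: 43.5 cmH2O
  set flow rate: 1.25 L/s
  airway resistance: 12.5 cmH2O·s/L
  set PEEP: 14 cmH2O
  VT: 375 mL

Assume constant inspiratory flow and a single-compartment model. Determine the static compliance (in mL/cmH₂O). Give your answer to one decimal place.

Equation of motion (constant flow): PIP = Vt/C + R·V̇ + PEEP.
Vt/C = PIP − R·V̇ − PEEP = 43.5 − 12.5×1.25 − 14 = 43.5 − 15.625 − 14 = 13.875 cmH2O.
C = Vt / 13.875 = 375 / 13.875 = 27.027 mL/cmH2O.

27.0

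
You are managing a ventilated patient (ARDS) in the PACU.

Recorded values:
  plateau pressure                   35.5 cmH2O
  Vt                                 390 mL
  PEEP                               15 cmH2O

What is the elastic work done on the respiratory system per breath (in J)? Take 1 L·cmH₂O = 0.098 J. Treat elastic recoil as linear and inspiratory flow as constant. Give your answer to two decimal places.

Elastic work ≈ ½ × (Pplat − PEEP) × Vt = 0.5 × (35.5 − 15) × 0.390 L = 0.5 × 20.5 × 0.390 = 3.998 L·cmH2O.
× 0.098 J/(L·cmH2O) → 0.3918 J.

0.39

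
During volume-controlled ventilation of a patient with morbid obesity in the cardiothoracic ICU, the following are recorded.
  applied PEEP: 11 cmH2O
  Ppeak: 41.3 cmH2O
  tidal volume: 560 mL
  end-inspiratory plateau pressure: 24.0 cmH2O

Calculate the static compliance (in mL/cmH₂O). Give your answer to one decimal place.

Cstat = Vt / (Pplat − PEEP) = 560 / (24.0 − 11) = 560 / 13.0 = 43.077 mL/cmH2O.

43.1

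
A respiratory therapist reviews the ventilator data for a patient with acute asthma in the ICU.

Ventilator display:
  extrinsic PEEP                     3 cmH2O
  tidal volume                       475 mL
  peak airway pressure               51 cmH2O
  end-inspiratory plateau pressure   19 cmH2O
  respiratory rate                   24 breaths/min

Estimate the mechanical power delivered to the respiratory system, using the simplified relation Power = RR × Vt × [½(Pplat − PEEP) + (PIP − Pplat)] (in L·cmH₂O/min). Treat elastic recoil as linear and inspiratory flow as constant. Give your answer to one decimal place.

Per-breath work = Vt × [½(Pplat−PEEP) + (PIP−Pplat)] = 0.475 × [0.5×16.0 + 32.0] = 0.475 × 40.0 = 19.0 L·cmH2O.
Power = 24 × 19.0 = 456.0 L·cmH2O/min.

456.0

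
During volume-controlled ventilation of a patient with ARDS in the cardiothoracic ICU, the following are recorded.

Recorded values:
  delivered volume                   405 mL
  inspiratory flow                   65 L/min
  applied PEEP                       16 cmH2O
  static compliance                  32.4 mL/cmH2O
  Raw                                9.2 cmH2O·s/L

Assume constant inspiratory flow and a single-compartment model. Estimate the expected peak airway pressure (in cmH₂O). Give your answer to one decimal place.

38.5

Flow: 65 L/min ÷ 60 = 1.0833 L/s.
Equation of motion (constant flow): PIP = Vt/C + R·V̇ + PEEP.
PIP = 405/32.4 + 9.2×1.0833 + 16 = 12.5 + 9.966 + 16 = 38.466 cmH2O.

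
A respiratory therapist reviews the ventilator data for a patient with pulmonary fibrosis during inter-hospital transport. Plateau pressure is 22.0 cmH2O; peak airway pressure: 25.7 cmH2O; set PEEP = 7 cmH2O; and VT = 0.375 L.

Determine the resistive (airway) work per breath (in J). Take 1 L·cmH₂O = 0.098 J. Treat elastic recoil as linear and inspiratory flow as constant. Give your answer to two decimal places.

With constant inspiratory flow the resistive pressure is constant at PIP − Pplat = 25.7 − 22.0 = 3.7 cmH2O, so resistive work = 3.7 × 0.375 = 1.388 L·cmH2O.
× 0.098 J/(L·cmH2O) → 0.136 J.

0.14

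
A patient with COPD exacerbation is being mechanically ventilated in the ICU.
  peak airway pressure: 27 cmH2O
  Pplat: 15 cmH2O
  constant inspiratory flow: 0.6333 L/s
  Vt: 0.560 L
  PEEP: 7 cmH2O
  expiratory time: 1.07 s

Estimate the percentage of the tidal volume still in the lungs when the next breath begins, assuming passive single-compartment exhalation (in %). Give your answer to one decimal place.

44.6

R = (PIP − Pplat)/V̇ = (27 − 15) / 0.6333 = 12.0/0.6333 = 18.948 cmH2O·s/L.
C = Vt/(Pplat − PEEP) = 560.0 / (15 − 7) = 560.0/8.0 = 70.0 mL/cmH2O.
τ = R × C = 18.948 × 0.07 L/cmH2O = 1.326 s.
Fraction remaining at end-expiration = e^(−Te/τ) = e^(−1.07/1.326) = 0.4462 → 44.62%.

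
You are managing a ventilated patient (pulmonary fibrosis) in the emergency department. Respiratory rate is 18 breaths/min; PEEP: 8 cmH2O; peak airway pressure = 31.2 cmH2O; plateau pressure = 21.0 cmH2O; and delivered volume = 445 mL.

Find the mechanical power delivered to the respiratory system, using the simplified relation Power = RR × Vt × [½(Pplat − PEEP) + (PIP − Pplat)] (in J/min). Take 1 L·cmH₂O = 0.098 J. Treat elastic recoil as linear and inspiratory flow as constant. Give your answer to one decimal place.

Per-breath work = Vt × [½(Pplat−PEEP) + (PIP−Pplat)] = 0.445 × [0.5×13.0 + 10.2] = 0.445 × 16.7 = 7.432 L·cmH2O.
Power = 18 × 7.432 = 133.78 L·cmH2O/min.
× 0.098 J/(L·cmH2O) → 13.11 J/min.

13.1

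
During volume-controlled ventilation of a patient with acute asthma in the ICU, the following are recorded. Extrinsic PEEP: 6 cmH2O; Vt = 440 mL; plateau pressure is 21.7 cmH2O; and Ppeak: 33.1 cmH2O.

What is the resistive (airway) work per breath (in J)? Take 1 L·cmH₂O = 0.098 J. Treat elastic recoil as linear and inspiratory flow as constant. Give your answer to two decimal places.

With constant inspiratory flow the resistive pressure is constant at PIP − Pplat = 33.1 − 21.7 = 11.4 cmH2O, so resistive work = 11.4 × 0.440 = 5.016 L·cmH2O.
× 0.098 J/(L·cmH2O) → 0.4916 J.

0.49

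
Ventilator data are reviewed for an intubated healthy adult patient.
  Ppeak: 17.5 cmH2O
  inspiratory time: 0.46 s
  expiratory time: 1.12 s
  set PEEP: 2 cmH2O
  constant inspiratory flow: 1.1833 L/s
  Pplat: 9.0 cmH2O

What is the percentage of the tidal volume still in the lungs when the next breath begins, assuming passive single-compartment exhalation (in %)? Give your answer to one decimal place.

13.5

Vt = flow × Ti = 1.1833 L/s × 0.46 s × 1000 mL/L = 544.32 mL.
R = (PIP − Pplat)/V̇ = (17.5 − 9.0) / 1.1833 = 8.5/1.1833 = 7.183 cmH2O·s/L.
C = Vt/(Pplat − PEEP) = 544.32 / (9.0 − 2) = 544.32/7.0 = 77.76 mL/cmH2O.
τ = R × C = 7.183 × 0.07776 L/cmH2O = 0.5586 s.
Fraction remaining at end-expiration = e^(−Te/τ) = e^(−1.12/0.5586) = 0.1347 → 13.47%.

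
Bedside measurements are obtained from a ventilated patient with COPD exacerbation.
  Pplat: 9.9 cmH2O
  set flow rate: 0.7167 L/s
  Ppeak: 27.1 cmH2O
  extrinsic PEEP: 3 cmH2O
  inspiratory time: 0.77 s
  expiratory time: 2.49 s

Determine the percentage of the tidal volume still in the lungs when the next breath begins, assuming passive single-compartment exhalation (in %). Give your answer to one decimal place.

Vt = flow × Ti = 0.7167 L/s × 0.77 s × 1000 mL/L = 551.86 mL.
R = (PIP − Pplat)/V̇ = (27.1 − 9.9) / 0.7167 = 17.2/0.7167 = 23.999 cmH2O·s/L.
C = Vt/(Pplat − PEEP) = 551.86 / (9.9 − 3) = 551.86/6.9 = 79.98 mL/cmH2O.
τ = R × C = 23.999 × 0.07998 L/cmH2O = 1.919 s.
Fraction remaining at end-expiration = e^(−Te/τ) = e^(−2.49/1.919) = 0.2732 → 27.32%.

27.3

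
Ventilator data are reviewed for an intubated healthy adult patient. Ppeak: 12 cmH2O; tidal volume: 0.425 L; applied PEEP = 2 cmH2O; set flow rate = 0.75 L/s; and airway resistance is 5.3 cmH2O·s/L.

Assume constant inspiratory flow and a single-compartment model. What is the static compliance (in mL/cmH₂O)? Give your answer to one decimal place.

Equation of motion (constant flow): PIP = Vt/C + R·V̇ + PEEP.
Vt/C = PIP − R·V̇ − PEEP = 12 − 5.3×0.75 − 2 = 12 − 3.975 − 2 = 6.025 cmH2O.
C = Vt / 6.025 = 425 / 6.025 = 70.539 mL/cmH2O.

70.5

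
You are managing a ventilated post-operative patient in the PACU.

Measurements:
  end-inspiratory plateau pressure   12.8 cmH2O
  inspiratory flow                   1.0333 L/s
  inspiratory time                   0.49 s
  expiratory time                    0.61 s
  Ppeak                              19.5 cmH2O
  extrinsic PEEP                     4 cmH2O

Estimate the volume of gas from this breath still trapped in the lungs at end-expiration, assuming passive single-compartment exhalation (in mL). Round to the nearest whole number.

99

Vt = flow × Ti = 1.0333 L/s × 0.49 s × 1000 mL/L = 506.32 mL.
R = (PIP − Pplat)/V̇ = (19.5 − 12.8) / 1.0333 = 6.7/1.0333 = 6.484 cmH2O·s/L.
C = Vt/(Pplat − PEEP) = 506.32 / (12.8 − 4) = 506.32/8.8 = 57.536 mL/cmH2O.
τ = R × C = 6.484 × 0.05754 L/cmH2O = 0.3731 s.
Fraction remaining = e^(−Te/τ) = e^(−0.61/0.3731) = 0.195.
Trapped volume = 506.32 × 0.195 = 98.732 mL.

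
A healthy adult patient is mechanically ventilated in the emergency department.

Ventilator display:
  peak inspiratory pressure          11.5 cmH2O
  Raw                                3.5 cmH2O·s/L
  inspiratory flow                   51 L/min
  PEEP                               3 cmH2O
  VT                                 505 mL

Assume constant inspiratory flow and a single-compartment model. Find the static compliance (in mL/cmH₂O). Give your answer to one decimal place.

Flow: 51 L/min ÷ 60 = 0.85 L/s.
Equation of motion (constant flow): PIP = Vt/C + R·V̇ + PEEP.
Vt/C = PIP − R·V̇ − PEEP = 11.5 − 3.5×0.85 − 3 = 11.5 − 2.975 − 3 = 5.525 cmH2O.
C = Vt / 5.525 = 505 / 5.525 = 91.403 mL/cmH2O.

91.4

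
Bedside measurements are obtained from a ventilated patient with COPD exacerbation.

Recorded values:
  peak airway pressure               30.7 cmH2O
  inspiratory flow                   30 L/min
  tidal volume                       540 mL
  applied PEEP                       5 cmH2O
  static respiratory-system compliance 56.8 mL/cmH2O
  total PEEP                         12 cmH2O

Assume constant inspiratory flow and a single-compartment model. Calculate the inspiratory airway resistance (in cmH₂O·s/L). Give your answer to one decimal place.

Flow: 30 L/min ÷ 60 = 0.5 L/s.
Total PEEP = 12 cmH2O (set 5 + intrinsic 7); this is the baseline alveolar pressure.
Equation of motion (constant flow): PIP = Vt/C + R·V̇ + PEEP.
R·V̇ = PIP − Vt/C − PEEP = 30.7 − 540/56.8 − 12 = 30.7 − 9.507 − 12 = 9.193 cmH2O.
R = 9.193 / 0.5 = 18.386 cmH2O·s/L.

18.4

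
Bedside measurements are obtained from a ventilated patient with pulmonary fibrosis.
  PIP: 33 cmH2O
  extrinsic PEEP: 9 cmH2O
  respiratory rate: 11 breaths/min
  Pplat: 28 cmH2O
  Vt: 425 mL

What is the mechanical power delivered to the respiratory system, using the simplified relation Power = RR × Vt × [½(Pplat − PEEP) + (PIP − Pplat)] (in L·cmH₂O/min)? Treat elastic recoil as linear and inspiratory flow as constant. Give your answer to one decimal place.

67.8

Per-breath work = Vt × [½(Pplat−PEEP) + (PIP−Pplat)] = 0.425 × [0.5×19.0 + 5.0] = 0.425 × 14.5 = 6.163 L·cmH2O.
Power = 11 × 6.163 = 67.793 L·cmH2O/min.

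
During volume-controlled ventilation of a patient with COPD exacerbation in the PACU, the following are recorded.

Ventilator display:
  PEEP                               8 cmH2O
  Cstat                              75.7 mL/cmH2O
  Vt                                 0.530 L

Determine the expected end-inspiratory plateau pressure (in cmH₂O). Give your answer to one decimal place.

Pplat = PEEP + Vt / Cstat = 8 + 530 / 75.7 = 8 + 7.001 = 15.001 cmH2O.

15.0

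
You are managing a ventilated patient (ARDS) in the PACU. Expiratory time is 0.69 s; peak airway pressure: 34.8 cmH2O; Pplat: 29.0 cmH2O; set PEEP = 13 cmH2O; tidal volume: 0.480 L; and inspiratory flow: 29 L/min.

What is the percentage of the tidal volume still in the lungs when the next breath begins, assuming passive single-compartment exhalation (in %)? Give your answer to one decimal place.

Flow: 29 L/min ÷ 60 = 0.4833 L/s.
R = (PIP − Pplat)/V̇ = (34.8 − 29.0) / 0.4833 = 5.8/0.4833 = 12.001 cmH2O·s/L.
C = Vt/(Pplat − PEEP) = 480.0 / (29.0 − 13) = 480.0/16.0 = 30.0 mL/cmH2O.
τ = R × C = 12.001 × 0.03 L/cmH2O = 0.36 s.
Fraction remaining at end-expiration = e^(−Te/τ) = e^(−0.69/0.36) = 0.1471 → 14.71%.

14.7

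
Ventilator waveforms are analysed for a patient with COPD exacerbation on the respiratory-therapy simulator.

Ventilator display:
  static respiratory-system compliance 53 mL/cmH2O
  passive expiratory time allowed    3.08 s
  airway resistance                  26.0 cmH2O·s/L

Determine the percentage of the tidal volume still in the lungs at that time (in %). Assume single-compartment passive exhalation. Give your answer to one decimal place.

10.7

τ = R × C = 26.0 × 53 mL/cmH2O = 26.0 × 0.053 L/cmH2O = 1.378 s.
Passive exhalation: V(t)/V₀ = e^(−t/τ) = e^(−3.08/1.378) = 0.107.
Fraction remaining = 0.107 → 10.7%.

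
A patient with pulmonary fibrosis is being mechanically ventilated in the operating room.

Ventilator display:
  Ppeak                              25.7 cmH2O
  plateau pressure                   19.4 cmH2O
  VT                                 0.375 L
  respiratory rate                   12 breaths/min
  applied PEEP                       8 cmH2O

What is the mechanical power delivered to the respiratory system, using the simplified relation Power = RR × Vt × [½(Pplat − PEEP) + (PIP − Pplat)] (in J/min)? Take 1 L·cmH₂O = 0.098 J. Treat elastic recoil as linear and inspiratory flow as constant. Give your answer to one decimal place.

5.3

Per-breath work = Vt × [½(Pplat−PEEP) + (PIP−Pplat)] = 0.375 × [0.5×11.4 + 6.3] = 0.375 × 12.0 = 4.5 L·cmH2O.
Power = 12 × 4.5 = 54.0 L·cmH2O/min.
× 0.098 J/(L·cmH2O) → 5.292 J/min.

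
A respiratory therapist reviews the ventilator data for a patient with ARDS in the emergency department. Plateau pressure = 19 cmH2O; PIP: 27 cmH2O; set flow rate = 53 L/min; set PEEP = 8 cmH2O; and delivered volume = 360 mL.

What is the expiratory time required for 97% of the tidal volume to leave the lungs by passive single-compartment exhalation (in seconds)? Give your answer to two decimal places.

Flow: 53 L/min ÷ 60 = 0.8833 L/s.
R = (PIP − Pplat)/V̇ = (27 − 19) / 0.8833 = 8.0/0.8833 = 9.057 cmH2O·s/L.
C = Vt/(Pplat − PEEP) = 360.0 / (19 − 8) = 360.0/11.0 = 32.727 mL/cmH2O.
τ = R × C = 9.057 × 0.03273 L/cmH2O = 0.2964 s.
t = −τ·ln(1 − 0.97) = −0.2964·ln(0.03) = 1.039 s.

1.04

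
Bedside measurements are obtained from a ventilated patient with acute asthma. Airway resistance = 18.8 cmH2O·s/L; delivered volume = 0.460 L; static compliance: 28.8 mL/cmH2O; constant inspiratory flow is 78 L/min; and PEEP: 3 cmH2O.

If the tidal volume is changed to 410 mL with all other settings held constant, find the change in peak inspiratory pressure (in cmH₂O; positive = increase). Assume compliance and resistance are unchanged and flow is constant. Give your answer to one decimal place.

-1.7

PIP = Vt/C + R·V̇ + PEEP (constant-flow equation of motion).
Only the elastic term changes: ΔPIP = ΔVt / C = (410 − 460) / 28.8 = -1.736 cmH2O.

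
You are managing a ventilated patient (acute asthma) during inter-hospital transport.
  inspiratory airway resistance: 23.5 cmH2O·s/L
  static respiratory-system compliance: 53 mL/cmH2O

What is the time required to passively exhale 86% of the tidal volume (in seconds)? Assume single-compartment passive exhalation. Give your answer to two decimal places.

τ = R × C = 23.5 × 53 mL/cmH2O = 23.5 × 0.053 L/cmH2O = 1.246 s.
Exhaled fraction f = 1 − e^(−t/τ) → t = −τ·ln(1 − f) = −1.246·ln(0.14) = 2.45 s.

2.45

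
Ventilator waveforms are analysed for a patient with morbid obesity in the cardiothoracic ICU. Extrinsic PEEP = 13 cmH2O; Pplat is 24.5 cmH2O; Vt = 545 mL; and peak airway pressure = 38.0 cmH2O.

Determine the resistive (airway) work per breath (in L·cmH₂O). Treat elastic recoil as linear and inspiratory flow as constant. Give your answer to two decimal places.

7.36

With constant inspiratory flow the resistive pressure is constant at PIP − Pplat = 38.0 − 24.5 = 13.5 cmH2O, so resistive work = 13.5 × 0.545 = 7.358 L·cmH2O.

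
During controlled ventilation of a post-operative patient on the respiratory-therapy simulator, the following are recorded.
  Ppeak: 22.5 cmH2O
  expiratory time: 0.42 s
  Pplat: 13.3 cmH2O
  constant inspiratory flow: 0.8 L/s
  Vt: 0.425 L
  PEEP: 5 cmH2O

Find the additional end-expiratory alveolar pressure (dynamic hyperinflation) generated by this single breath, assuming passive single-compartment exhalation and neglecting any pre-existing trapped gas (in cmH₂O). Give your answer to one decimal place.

4.1

R = (PIP − Pplat)/V̇ = (22.5 − 13.3) / 0.8 = 9.2/0.8 = 11.5 cmH2O·s/L.
C = Vt/(Pplat − PEEP) = 425.0 / (13.3 − 5) = 425.0/8.3 = 51.205 mL/cmH2O.
τ = R × C = 11.5 × 0.05121 L/cmH2O = 0.5889 s.
Fraction remaining = e^(−Te/τ) = e^(−0.42/0.5889) = 0.4901; trapped volume = 425.0 × 0.4901 = 208.29 mL.
Additional alveolar pressure from trapping ≈ V_trapped / C = 208.29 / 51.205 = 4.068 cmH2O.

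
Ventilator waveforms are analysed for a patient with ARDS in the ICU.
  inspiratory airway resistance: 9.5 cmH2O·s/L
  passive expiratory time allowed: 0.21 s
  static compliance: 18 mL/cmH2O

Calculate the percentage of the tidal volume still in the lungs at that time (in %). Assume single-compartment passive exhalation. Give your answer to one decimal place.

τ = R × C = 9.5 × 18 mL/cmH2O = 9.5 × 0.018 L/cmH2O = 0.171 s.
Passive exhalation: V(t)/V₀ = e^(−t/τ) = e^(−0.21/0.171) = 0.2929.
Fraction remaining = 0.2929 → 29.29%.

29.3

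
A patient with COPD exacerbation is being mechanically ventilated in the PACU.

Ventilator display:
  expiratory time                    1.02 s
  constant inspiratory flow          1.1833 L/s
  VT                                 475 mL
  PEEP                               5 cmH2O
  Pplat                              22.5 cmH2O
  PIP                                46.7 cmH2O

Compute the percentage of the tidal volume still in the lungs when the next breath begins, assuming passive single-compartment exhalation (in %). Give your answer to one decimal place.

15.9

R = (PIP − Pplat)/V̇ = (46.7 − 22.5) / 1.1833 = 24.2/1.1833 = 20.451 cmH2O·s/L.
C = Vt/(Pplat − PEEP) = 475.0 / (22.5 − 5) = 475.0/17.5 = 27.143 mL/cmH2O.
τ = R × C = 20.451 × 0.02714 L/cmH2O = 0.555 s.
Fraction remaining at end-expiration = e^(−Te/τ) = e^(−1.02/0.555) = 0.1592 → 15.92%.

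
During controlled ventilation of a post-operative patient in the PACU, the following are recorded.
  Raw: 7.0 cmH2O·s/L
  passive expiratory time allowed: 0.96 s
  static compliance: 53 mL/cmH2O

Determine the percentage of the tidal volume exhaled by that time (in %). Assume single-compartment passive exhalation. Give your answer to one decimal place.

τ = R × C = 7.0 × 53 mL/cmH2O = 7.0 × 0.053 L/cmH2O = 0.371 s.
Passive exhalation: V(t)/V₀ = e^(−t/τ) = e^(−0.96/0.371) = 0.0752.
Fraction exhaled = 1 − 0.0752 = 0.9248 → 92.48%.

92.5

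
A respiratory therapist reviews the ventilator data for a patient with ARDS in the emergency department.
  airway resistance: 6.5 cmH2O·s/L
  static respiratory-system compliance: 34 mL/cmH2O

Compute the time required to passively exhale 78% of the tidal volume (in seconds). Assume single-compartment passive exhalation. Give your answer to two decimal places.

0.33

τ = R × C = 6.5 × 34 mL/cmH2O = 6.5 × 0.034 L/cmH2O = 0.221 s.
Exhaled fraction f = 1 − e^(−t/τ) → t = −τ·ln(1 − f) = −0.221·ln(0.22) = 0.3346 s.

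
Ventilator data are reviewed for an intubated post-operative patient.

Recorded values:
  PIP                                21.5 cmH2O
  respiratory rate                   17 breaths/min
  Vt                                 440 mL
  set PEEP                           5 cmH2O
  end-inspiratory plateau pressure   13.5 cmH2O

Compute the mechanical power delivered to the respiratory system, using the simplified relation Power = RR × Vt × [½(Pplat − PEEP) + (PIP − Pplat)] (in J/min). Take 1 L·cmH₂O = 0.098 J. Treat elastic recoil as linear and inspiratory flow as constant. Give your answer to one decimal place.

Per-breath work = Vt × [½(Pplat−PEEP) + (PIP−Pplat)] = 0.440 × [0.5×8.5 + 8.0] = 0.440 × 12.25 = 5.39 L·cmH2O.
Power = 17 × 5.39 = 91.63 L·cmH2O/min.
× 0.098 J/(L·cmH2O) → 8.98 J/min.

9.0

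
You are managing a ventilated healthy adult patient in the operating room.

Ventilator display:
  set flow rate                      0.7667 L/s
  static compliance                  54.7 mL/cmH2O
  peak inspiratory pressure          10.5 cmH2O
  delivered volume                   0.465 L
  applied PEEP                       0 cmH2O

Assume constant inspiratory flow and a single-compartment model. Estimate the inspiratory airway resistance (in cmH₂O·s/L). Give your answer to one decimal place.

Equation of motion (constant flow): PIP = Vt/C + R·V̇ + PEEP.
R·V̇ = PIP − Vt/C − PEEP = 10.5 − 465/54.7 − 0 = 10.5 − 8.501 − 0 = 1.999 cmH2O.
R = 1.999 / 0.7667 = 2.607 cmH2O·s/L.

2.6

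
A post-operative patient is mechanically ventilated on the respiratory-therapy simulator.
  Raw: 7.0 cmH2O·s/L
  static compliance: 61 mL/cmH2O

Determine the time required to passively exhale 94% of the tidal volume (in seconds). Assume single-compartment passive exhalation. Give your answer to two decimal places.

1.20

τ = R × C = 7.0 × 61 mL/cmH2O = 7.0 × 0.061 L/cmH2O = 0.427 s.
Exhaled fraction f = 1 − e^(−t/τ) → t = −τ·ln(1 − f) = −0.427·ln(0.06) = 1.201 s.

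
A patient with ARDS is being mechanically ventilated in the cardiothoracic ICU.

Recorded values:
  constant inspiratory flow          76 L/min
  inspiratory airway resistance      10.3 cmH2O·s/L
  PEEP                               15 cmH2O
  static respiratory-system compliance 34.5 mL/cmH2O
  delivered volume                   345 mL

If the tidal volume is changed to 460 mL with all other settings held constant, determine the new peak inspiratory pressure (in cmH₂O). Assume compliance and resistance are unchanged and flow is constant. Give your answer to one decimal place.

41.4

Flow: 76 L/min ÷ 60 = 1.2667 L/s.
PIP = Vt/C + R·V̇ + PEEP (constant-flow equation of motion).
Only the elastic term changes: ΔPIP = ΔVt / C = (460 − 345) / 34.5 = 3.333 cmH2O.
Original PIP = 345/34.5 + 10.3×1.2667 + 15 = 38.047 cmH2O; new PIP = 38.047 + (3.333) = 41.38 cmH2O.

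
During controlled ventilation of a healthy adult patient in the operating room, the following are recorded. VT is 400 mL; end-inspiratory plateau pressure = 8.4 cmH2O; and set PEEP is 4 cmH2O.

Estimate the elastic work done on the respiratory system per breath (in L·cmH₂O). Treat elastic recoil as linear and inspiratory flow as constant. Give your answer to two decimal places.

Elastic work ≈ ½ × (Pplat − PEEP) × Vt = 0.5 × (8.4 − 4) × 0.400 L = 0.5 × 4.4 × 0.400 = 0.88 L·cmH2O.

0.88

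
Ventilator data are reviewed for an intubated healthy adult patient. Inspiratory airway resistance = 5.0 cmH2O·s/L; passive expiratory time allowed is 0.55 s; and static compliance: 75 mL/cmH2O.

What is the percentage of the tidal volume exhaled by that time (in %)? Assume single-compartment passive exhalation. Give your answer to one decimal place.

76.9

τ = R × C = 5.0 × 75 mL/cmH2O = 5.0 × 0.075 L/cmH2O = 0.375 s.
Passive exhalation: V(t)/V₀ = e^(−t/τ) = e^(−0.55/0.375) = 0.2307.
Fraction exhaled = 1 − 0.2307 = 0.7693 → 76.93%.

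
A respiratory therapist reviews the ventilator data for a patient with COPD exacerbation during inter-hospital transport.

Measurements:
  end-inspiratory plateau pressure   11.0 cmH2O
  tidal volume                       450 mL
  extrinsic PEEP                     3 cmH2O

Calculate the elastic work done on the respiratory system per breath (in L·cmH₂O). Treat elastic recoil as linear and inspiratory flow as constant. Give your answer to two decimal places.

Elastic work ≈ ½ × (Pplat − PEEP) × Vt = 0.5 × (11.0 − 3) × 0.450 L = 0.5 × 8.0 × 0.450 = 1.8 L·cmH2O.

1.80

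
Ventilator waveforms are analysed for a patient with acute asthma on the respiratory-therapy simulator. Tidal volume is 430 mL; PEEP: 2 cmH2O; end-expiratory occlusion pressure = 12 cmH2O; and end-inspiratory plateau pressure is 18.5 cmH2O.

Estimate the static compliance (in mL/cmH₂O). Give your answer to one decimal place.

66.2

End-expiratory occlusion gives total PEEP = 12 cmH2O (intrinsic PEEP = 12 − 2 = 10). Use total PEEP for the elastic gradient.
Cstat = Vt / (Pplat − PEEPtotal) = 430 / (18.5 − 12) = 430 / 6.5 = 66.154 mL/cmH2O.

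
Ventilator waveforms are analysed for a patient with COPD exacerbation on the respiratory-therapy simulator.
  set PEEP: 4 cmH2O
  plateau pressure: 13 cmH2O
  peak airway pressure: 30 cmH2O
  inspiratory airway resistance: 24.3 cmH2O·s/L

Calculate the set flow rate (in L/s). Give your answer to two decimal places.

0.70

flow = (PIP − Pplat) / Raw = 17.0 / 24.3 = 0.6996 L/s.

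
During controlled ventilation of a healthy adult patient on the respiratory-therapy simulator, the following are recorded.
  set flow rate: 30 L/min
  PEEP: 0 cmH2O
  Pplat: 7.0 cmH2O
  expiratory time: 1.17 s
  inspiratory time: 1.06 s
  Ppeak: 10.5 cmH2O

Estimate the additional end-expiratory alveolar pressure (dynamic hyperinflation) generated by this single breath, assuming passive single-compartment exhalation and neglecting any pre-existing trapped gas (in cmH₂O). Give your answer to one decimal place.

Flow: 30 L/min ÷ 60 = 0.5 L/s.
Vt = flow × Ti = 0.5 L/s × 1.06 s × 1000 mL/L = 530.0 mL.
R = (PIP − Pplat)/V̇ = (10.5 − 7.0) / 0.5 = 3.5/0.5 = 7.0 cmH2O·s/L.
C = Vt/(Pplat − PEEP) = 530.0 / (7.0 − 0) = 530.0/7.0 = 75.714 mL/cmH2O.
τ = R × C = 7.0 × 0.07571 L/cmH2O = 0.53 s.
Fraction remaining = e^(−Te/τ) = e^(−1.17/0.53) = 0.11; trapped volume = 530.0 × 0.11 = 58.3 mL.
Additional alveolar pressure from trapping ≈ V_trapped / C = 58.3 / 75.714 = 0.77 cmH2O.

0.8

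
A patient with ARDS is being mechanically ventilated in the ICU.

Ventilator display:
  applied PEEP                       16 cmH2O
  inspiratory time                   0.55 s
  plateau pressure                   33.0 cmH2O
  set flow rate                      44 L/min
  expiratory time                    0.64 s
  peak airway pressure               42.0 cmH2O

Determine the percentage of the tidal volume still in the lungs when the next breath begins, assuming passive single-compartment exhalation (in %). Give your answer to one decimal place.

Flow: 44 L/min ÷ 60 = 0.7333 L/s.
Vt = flow × Ti = 0.7333 L/s × 0.55 s × 1000 mL/L = 403.32 mL.
R = (PIP − Pplat)/V̇ = (42.0 − 33.0) / 0.7333 = 9.0/0.7333 = 12.273 cmH2O·s/L.
C = Vt/(Pplat − PEEP) = 403.32 / (33.0 − 16) = 403.32/17.0 = 23.725 mL/cmH2O.
τ = R × C = 12.273 × 0.02373 L/cmH2O = 0.2912 s.
Fraction remaining at end-expiration = e^(−Te/τ) = e^(−0.64/0.2912) = 0.111 → 11.1%.

11.1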